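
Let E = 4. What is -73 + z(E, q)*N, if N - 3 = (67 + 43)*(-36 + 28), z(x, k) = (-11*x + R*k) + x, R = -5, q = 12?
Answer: 87627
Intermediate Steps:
z(x, k) = -10*x - 5*k (z(x, k) = (-11*x - 5*k) + x = -10*x - 5*k)
N = -877 (N = 3 + (67 + 43)*(-36 + 28) = 3 + 110*(-8) = 3 - 880 = -877)
-73 + z(E, q)*N = -73 + (-10*4 - 5*12)*(-877) = -73 + (-40 - 60)*(-877) = -73 - 100*(-877) = -73 + 87700 = 87627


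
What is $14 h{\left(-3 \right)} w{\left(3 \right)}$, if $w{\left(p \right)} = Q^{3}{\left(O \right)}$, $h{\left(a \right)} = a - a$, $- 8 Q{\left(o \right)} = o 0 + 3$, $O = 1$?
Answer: $0$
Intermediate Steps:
$Q{\left(o \right)} = - \frac{3}{8}$ ($Q{\left(o \right)} = - \frac{o 0 + 3}{8} = - \frac{0 + 3}{8} = \left(- \frac{1}{8}\right) 3 = - \frac{3}{8}$)
$h{\left(a \right)} = 0$
$w{\left(p \right)} = - \frac{27}{512}$ ($w{\left(p \right)} = \left(- \frac{3}{8}\right)^{3} = - \frac{27}{512}$)
$14 h{\left(-3 \right)} w{\left(3 \right)} = 14 \cdot 0 \left(- \frac{27}{512}\right) = 0 \left(- \frac{27}{512}\right) = 0$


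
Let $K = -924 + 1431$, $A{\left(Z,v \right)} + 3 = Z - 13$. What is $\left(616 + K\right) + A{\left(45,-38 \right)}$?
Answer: $1152$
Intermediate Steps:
$A{\left(Z,v \right)} = -16 + Z$ ($A{\left(Z,v \right)} = -3 + \left(Z - 13\right) = -3 + \left(-13 + Z\right) = -16 + Z$)
$K = 507$
$\left(616 + K\right) + A{\left(45,-38 \right)} = \left(616 + 507\right) + \left(-16 + 45\right) = 1123 + 29 = 1152$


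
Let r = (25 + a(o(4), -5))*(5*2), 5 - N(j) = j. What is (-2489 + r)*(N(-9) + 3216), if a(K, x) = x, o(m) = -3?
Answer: -7393470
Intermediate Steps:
N(j) = 5 - j
r = 200 (r = (25 - 5)*(5*2) = 20*10 = 200)
(-2489 + r)*(N(-9) + 3216) = (-2489 + 200)*((5 - 1*(-9)) + 3216) = -2289*((5 + 9) + 3216) = -2289*(14 + 3216) = -2289*3230 = -7393470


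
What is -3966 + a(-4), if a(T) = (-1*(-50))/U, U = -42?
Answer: -83311/21 ≈ -3967.2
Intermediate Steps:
a(T) = -25/21 (a(T) = -1*(-50)/(-42) = 50*(-1/42) = -25/21)
-3966 + a(-4) = -3966 - 25/21 = -83311/21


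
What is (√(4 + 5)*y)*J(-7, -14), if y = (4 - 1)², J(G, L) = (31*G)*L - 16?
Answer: 81594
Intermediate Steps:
J(G, L) = -16 + 31*G*L (J(G, L) = 31*G*L - 16 = -16 + 31*G*L)
y = 9 (y = 3² = 9)
(√(4 + 5)*y)*J(-7, -14) = (√(4 + 5)*9)*(-16 + 31*(-7)*(-14)) = (√9*9)*(-16 + 3038) = (3*9)*3022 = 27*3022 = 81594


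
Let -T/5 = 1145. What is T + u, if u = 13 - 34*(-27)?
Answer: -4794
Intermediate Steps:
T = -5725 (T = -5*1145 = -5725)
u = 931 (u = 13 + 918 = 931)
T + u = -5725 + 931 = -4794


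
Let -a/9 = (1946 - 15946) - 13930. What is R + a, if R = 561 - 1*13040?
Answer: 238891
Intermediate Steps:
R = -12479 (R = 561 - 13040 = -12479)
a = 251370 (a = -9*((1946 - 15946) - 13930) = -9*(-14000 - 13930) = -9*(-27930) = 251370)
R + a = -12479 + 251370 = 238891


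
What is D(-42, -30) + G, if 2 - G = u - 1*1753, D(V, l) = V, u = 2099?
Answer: -386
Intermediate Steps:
G = -344 (G = 2 - (2099 - 1*1753) = 2 - (2099 - 1753) = 2 - 1*346 = 2 - 346 = -344)
D(-42, -30) + G = -42 - 344 = -386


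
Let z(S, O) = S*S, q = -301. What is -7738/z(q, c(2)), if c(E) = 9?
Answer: -7738/90601 ≈ -0.085407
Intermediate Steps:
z(S, O) = S²
-7738/z(q, c(2)) = -7738/((-301)²) = -7738/90601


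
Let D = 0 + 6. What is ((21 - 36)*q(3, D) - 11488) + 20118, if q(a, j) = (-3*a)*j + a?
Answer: 9395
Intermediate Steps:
D = 6
q(a, j) = a - 3*a*j (q(a, j) = -3*a*j + a = a - 3*a*j)
((21 - 36)*q(3, D) - 11488) + 20118 = ((21 - 36)*(3*(1 - 3*6)) - 11488) + 20118 = (-45*(1 - 18) - 11488) + 20118 = (-45*(-17) - 11488) + 20118 = (-15*(-51) - 11488) + 20118 = (765 - 11488) + 20118 = -10723 + 20118 = 9395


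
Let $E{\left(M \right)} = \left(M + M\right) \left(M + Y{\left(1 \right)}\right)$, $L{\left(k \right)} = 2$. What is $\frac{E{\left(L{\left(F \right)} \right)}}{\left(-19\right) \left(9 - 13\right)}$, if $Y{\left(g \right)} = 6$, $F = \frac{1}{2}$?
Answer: $\frac{8}{19} \approx 0.42105$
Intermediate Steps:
$F = \frac{1}{2} \approx 0.5$
$E{\left(M \right)} = 2 M \left(6 + M\right)$ ($E{\left(M \right)} = \left(M + M\right) \left(M + 6\right) = 2 M \left(6 + M\right)$)
$\frac{E{\left(L{\left(F \right)} \right)}}{\left(-19\right) \left(9 - 13\right)} = \frac{2 \cdot 2 \left(6 + 2\right)}{\left(-19\right) \left(9 - 13\right)} = \frac{2 \cdot 2 \cdot 8}{\left(-19\right) \left(9 - 13\right)} = \frac{32}{\left(-19\right) \left(-4\right)} = \frac{32}{76} = 32 \cdot \frac{1}{76} = \frac{8}{19}$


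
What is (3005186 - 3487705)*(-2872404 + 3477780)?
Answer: -292105422144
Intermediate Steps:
(3005186 - 3487705)*(-2872404 + 3477780) = -482519*605376 = -292105422144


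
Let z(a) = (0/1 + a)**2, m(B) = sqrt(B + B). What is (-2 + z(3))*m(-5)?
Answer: 7*I*sqrt(10) ≈ 22.136*I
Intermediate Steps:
m(B) = sqrt(2)*sqrt(B) (m(B) = sqrt(2*B) = sqrt(2)*sqrt(B))
z(a) = a**2 (z(a) = (0*1 + a)**2 = (0 + a)**2 = a**2)
(-2 + z(3))*m(-5) = (-2 + 3**2)*(sqrt(2)*sqrt(-5)) = (-2 + 9)*(sqrt(2)*(I*sqrt(5))) = 7*(I*sqrt(10)) = 7*I*sqrt(10)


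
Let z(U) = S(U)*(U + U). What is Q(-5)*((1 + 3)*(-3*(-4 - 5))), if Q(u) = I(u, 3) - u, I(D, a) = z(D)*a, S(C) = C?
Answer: 16740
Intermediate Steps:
z(U) = 2*U**2 (z(U) = U*(U + U) = U*(2*U) = 2*U**2)
I(D, a) = 2*a*D**2 (I(D, a) = (2*D**2)*a = 2*a*D**2)
Q(u) = -u + 6*u**2 (Q(u) = 2*3*u**2 - u = 6*u**2 - u = -u + 6*u**2)
Q(-5)*((1 + 3)*(-3*(-4 - 5))) = (-5*(-1 + 6*(-5)))*((1 + 3)*(-3*(-4 - 5))) = (-5*(-1 - 30))*(4*(-3*(-9))) = (-5*(-31))*(4*27) = 155*108 = 16740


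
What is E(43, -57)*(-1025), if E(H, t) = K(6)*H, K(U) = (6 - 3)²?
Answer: -396675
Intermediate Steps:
K(U) = 9 (K(U) = 3² = 9)
E(H, t) = 9*H
E(43, -57)*(-1025) = (9*43)*(-1025) = 387*(-1025) = -396675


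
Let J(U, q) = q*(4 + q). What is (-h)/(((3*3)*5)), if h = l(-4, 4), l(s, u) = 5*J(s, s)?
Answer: 0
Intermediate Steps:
l(s, u) = 5*s*(4 + s) (l(s, u) = 5*(s*(4 + s)) = 5*s*(4 + s))
h = 0 (h = 5*(-4)*(4 - 4) = 5*(-4)*0 = 0)
(-h)/(((3*3)*5)) = (-1*0)/(((3*3)*5)) = 0/((9*5)) = 0/45 = 0*(1/45) = 0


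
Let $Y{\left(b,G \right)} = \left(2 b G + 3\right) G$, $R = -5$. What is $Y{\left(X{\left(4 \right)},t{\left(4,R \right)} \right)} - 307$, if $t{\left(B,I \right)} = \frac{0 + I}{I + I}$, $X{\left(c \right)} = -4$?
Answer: $- \frac{615}{2} \approx -307.5$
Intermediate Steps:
$t{\left(B,I \right)} = \frac{1}{2}$ ($t{\left(B,I \right)} = \frac{I}{2 I} = I \frac{1}{2 I} = \frac{1}{2}$)
$Y{\left(b,G \right)} = G \left(3 + 2 G b\right)$ ($Y{\left(b,G \right)} = \left(2 G b + 3\right) G = \left(3 + 2 G b\right) G = G \left(3 + 2 G b\right)$)
$Y{\left(X{\left(4 \right)},t{\left(4,R \right)} \right)} - 307 = \frac{3 + 2 \cdot \frac{1}{2} \left(-4\right)}{2} - 307 = \frac{3 - 4}{2} - 307 = \frac{1}{2} \left(-1\right) - 307 = - \frac{1}{2} - 307 = - \frac{615}{2}$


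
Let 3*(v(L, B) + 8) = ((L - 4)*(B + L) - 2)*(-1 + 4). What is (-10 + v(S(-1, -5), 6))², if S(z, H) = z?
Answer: 2025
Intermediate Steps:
v(L, B) = -10 + (-4 + L)*(B + L) (v(L, B) = -8 + (((L - 4)*(B + L) - 2)*(-1 + 4))/3 = -8 + (((-4 + L)*(B + L) - 2)*3)/3 = -8 + ((-2 + (-4 + L)*(B + L))*3)/3 = -8 + (-6 + 3*(-4 + L)*(B + L))/3 = -8 + (-2 + (-4 + L)*(B + L)) = -10 + (-4 + L)*(B + L))
(-10 + v(S(-1, -5), 6))² = (-10 + (-10 + (-1)² - 4*6 - 4*(-1) + 6*(-1)))² = (-10 + (-10 + 1 - 24 + 4 - 6))² = (-10 - 35)² = (-45)² = 2025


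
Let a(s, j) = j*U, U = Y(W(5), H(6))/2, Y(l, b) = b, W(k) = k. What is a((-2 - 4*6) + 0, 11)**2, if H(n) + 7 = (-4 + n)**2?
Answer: 1089/4 ≈ 272.25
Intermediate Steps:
H(n) = -7 + (-4 + n)**2
U = -3/2 (U = (-7 + (-4 + 6)**2)/2 = (-7 + 2**2)*(1/2) = (-7 + 4)*(1/2) = -3*1/2 = -3/2 ≈ -1.5000)
a(s, j) = -3*j/2 (a(s, j) = j*(-3/2) = -3*j/2)
a((-2 - 4*6) + 0, 11)**2 = (-3/2*11)**2 = (-33/2)**2 = 1089/4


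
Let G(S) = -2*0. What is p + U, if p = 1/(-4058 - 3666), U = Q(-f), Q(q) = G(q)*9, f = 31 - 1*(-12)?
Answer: -1/7724 ≈ -0.00012947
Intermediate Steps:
f = 43 (f = 31 + 12 = 43)
G(S) = 0
Q(q) = 0 (Q(q) = 0*9 = 0)
U = 0
p = -1/7724 (p = 1/(-7724) = -1/7724 ≈ -0.00012947)
p + U = -1/7724 + 0 = -1/7724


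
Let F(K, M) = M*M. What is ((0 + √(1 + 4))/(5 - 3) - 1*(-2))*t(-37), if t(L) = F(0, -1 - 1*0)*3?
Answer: 6 + 3*√5/2 ≈ 9.3541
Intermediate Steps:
F(K, M) = M²
t(L) = 3 (t(L) = (-1 - 1*0)²*3 = (-1 + 0)²*3 = (-1)²*3 = 1*3 = 3)
((0 + √(1 + 4))/(5 - 3) - 1*(-2))*t(-37) = ((0 + √(1 + 4))/(5 - 3) - 1*(-2))*3 = ((0 + √5)/2 + 2)*3 = (√5*(½) + 2)*3 = (√5/2 + 2)*3 = (2 + √5/2)*3 = 6 + 3*√5/2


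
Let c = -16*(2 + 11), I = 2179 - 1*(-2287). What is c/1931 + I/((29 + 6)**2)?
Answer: 1195578/337925 ≈ 3.5380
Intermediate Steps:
I = 4466 (I = 2179 + 2287 = 4466)
c = -208 (c = -16*13 = -208)
c/1931 + I/((29 + 6)**2) = -208/1931 + 4466/((29 + 6)**2) = -208*1/1931 + 4466/(35**2) = -208/1931 + 4466/1225 = -208/1931 + 4466*(1/1225) = -208/1931 + 638/175 = 1195578/337925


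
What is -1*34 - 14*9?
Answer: -160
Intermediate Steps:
-1*34 - 14*9 = -34 - 126 = -160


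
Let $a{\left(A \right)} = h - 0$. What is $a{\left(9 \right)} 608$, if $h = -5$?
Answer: $-3040$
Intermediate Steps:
$a{\left(A \right)} = -5$ ($a{\left(A \right)} = -5 - 0 = -5 + 0 = -5$)
$a{\left(9 \right)} 608 = \left(-5\right) 608 = -3040$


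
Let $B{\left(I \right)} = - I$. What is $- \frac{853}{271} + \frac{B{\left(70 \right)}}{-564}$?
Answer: $- \frac{231061}{76422} \approx -3.0235$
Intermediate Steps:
$- \frac{853}{271} + \frac{B{\left(70 \right)}}{-564} = - \frac{853}{271} + \frac{\left(-1\right) 70}{-564} = \left(-853\right) \frac{1}{271} - - \frac{35}{282} = - \frac{853}{271} + \frac{35}{282} = - \frac{231061}{76422}$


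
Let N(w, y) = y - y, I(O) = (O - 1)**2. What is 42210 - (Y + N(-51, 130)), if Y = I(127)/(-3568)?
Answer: 37655289/892 ≈ 42214.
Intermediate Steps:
I(O) = (-1 + O)**2
N(w, y) = 0
Y = -3969/892 (Y = (-1 + 127)**2/(-3568) = 126**2*(-1/3568) = 15876*(-1/3568) = -3969/892 ≈ -4.4496)
42210 - (Y + N(-51, 130)) = 42210 - (-3969/892 + 0) = 42210 - 1*(-3969/892) = 42210 + 3969/892 = 37655289/892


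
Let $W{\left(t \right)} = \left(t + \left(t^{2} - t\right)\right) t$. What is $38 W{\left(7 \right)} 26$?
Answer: $338884$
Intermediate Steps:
$W{\left(t \right)} = t^{3}$ ($W{\left(t \right)} = t^{2} t = t^{3}$)
$38 W{\left(7 \right)} 26 = 38 \cdot 7^{3} \cdot 26 = 38 \cdot 343 \cdot 26 = 13034 \cdot 26 = 338884$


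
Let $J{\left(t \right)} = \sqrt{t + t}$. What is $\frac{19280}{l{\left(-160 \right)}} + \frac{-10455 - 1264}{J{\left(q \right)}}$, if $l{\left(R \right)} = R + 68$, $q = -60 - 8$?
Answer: $- \frac{4820}{23} + \frac{11719 i \sqrt{34}}{68} \approx -209.57 + 1004.9 i$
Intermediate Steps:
$q = -68$
$l{\left(R \right)} = 68 + R$
$J{\left(t \right)} = \sqrt{2} \sqrt{t}$ ($J{\left(t \right)} = \sqrt{2 t} = \sqrt{2} \sqrt{t}$)
$\frac{19280}{l{\left(-160 \right)}} + \frac{-10455 - 1264}{J{\left(q \right)}} = \frac{19280}{68 - 160} + \frac{-10455 - 1264}{\sqrt{2} \sqrt{-68}} = \frac{19280}{-92} - \frac{11719}{\sqrt{2} \cdot 2 i \sqrt{17}} = 19280 \left(- \frac{1}{92}\right) - \frac{11719}{2 i \sqrt{34}} = - \frac{4820}{23} - 11719 \left(- \frac{i \sqrt{34}}{68}\right) = - \frac{4820}{23} + \frac{11719 i \sqrt{34}}{68}$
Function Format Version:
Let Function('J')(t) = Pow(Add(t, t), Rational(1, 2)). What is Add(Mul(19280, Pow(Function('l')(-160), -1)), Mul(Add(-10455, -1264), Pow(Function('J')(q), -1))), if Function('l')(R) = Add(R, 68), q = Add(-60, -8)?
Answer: Add(Rational(-4820, 23), Mul(Rational(11719, 68), I, Pow(34, Rational(1, 2)))) ≈ Add(-209.57, Mul(1004.9, I))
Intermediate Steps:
q = -68
Function('l')(R) = Add(68, R)
Function('J')(t) = Mul(Pow(2, Rational(1, 2)), Pow(t, Rational(1, 2))) (Function('J')(t) = Pow(Mul(2, t), Rational(1, 2)) = Mul(Pow(2, Rational(1, 2)), Pow(t, Rational(1, 2))))
Add(Mul(19280, Pow(Function('l')(-160), -1)), Mul(Add(-10455, -1264), Pow(Function('J')(q), -1))) = Add(Mul(19280, Pow(Add(68, -160), -1)), Mul(Add(-10455, -1264), Pow(Mul(Pow(2, Rational(1, 2)), Pow(-68, Rational(1, 2))), -1))) = Add(Mul(19280, Pow(-92, -1)), Mul(-11719, Pow(Mul(Pow(2, Rational(1, 2)), Mul(2, I, Pow(17, Rational(1, 2)))), -1))) = Add(Mul(19280, Rational(-1, 92)), Mul(-11719, Pow(Mul(2, I, Pow(34, Rational(1, 2))), -1))) = Add(Rational(-4820, 23), Mul(-11719, Mul(Rational(-1, 68), I, Pow(34, Rational(1, 2))))) = Add(Rational(-4820, 23), Mul(Rational(11719, 68), I, Pow(34, Rational(1, 2))))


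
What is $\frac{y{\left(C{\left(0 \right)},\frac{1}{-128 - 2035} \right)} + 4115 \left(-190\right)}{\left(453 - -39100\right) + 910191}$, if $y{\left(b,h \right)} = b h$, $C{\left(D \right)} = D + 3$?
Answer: $- \frac{563713851}{684765424} \approx -0.82322$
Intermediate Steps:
$C{\left(D \right)} = 3 + D$
$\frac{y{\left(C{\left(0 \right)},\frac{1}{-128 - 2035} \right)} + 4115 \left(-190\right)}{\left(453 - -39100\right) + 910191} = \frac{\frac{3 + 0}{-128 - 2035} + 4115 \left(-190\right)}{\left(453 - -39100\right) + 910191} = \frac{\frac{3}{-2163} - 781850}{\left(453 + 39100\right) + 910191} = \frac{3 \left(- \frac{1}{2163}\right) - 781850}{39553 + 910191} = \frac{- \frac{1}{721} - 781850}{949744} = \left(- \frac{563713851}{721}\right) \frac{1}{949744} = - \frac{563713851}{684765424}$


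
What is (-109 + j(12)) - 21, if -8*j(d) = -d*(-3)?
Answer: -269/2 ≈ -134.50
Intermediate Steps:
j(d) = -3*d/8 (j(d) = -(-d)*(-3)/8 = -3*d/8)
(-109 + j(12)) - 21 = (-109 - 3/8*12) - 21 = (-109 - 9/2) - 21 = -227/2 - 21 = -269/2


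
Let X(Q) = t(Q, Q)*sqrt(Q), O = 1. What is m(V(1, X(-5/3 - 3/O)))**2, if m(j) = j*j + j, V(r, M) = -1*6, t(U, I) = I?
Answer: 900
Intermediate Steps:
X(Q) = Q**(3/2) (X(Q) = Q*sqrt(Q) = Q**(3/2))
V(r, M) = -6
m(j) = j + j**2 (m(j) = j**2 + j = j + j**2)
m(V(1, X(-5/3 - 3/O)))**2 = (-6*(1 - 6))**2 = (-6*(-5))**2 = 30**2 = 900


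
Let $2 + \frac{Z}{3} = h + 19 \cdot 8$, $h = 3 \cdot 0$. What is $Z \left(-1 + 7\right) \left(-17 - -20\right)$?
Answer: $8100$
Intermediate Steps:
$h = 0$
$Z = 450$ ($Z = -6 + 3 \left(0 + 19 \cdot 8\right) = -6 + 3 \left(0 + 152\right) = -6 + 3 \cdot 152 = -6 + 456 = 450$)
$Z \left(-1 + 7\right) \left(-17 - -20\right) = 450 \left(-1 + 7\right) \left(-17 - -20\right) = 450 \cdot 6 \left(-17 + 20\right) = 450 \cdot 6 \cdot 3 = 450 \cdot 18 = 8100$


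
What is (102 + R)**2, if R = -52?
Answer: 2500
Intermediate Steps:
(102 + R)**2 = (102 - 52)**2 = 50**2 = 2500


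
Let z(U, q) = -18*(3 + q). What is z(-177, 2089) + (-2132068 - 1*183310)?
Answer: -2353034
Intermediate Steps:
z(U, q) = -54 - 18*q
z(-177, 2089) + (-2132068 - 1*183310) = (-54 - 18*2089) + (-2132068 - 1*183310) = (-54 - 37602) + (-2132068 - 183310) = -37656 - 2315378 = -2353034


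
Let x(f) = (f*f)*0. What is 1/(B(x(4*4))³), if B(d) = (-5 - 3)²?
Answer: 1/262144 ≈ 3.8147e-6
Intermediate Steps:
x(f) = 0 (x(f) = f²*0 = 0)
B(d) = 64 (B(d) = (-8)² = 64)
1/(B(x(4*4))³) = 1/(64³) = 1/262144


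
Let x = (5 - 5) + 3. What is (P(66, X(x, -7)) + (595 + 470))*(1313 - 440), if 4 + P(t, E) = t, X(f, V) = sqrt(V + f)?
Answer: 983871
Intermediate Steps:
x = 3 (x = 0 + 3 = 3)
P(t, E) = -4 + t
(P(66, X(x, -7)) + (595 + 470))*(1313 - 440) = ((-4 + 66) + (595 + 470))*(1313 - 440) = (62 + 1065)*873 = 1127*873 = 983871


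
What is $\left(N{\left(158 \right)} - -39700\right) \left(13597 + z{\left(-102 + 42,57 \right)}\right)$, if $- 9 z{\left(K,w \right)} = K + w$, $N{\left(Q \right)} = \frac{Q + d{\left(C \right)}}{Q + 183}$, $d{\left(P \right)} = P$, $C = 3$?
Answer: $\frac{552236425912}{1023} \approx 5.3982 \cdot 10^{8}$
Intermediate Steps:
$N{\left(Q \right)} = \frac{3 + Q}{183 + Q}$ ($N{\left(Q \right)} = \frac{Q + 3}{Q + 183} = \frac{3 + Q}{183 + Q}$)
$z{\left(K,w \right)} = - \frac{K}{9} - \frac{w}{9}$ ($z{\left(K,w \right)} = - \frac{K + w}{9} = - \frac{K}{9} - \frac{w}{9}$)
$\left(N{\left(158 \right)} - -39700\right) \left(13597 + z{\left(-102 + 42,57 \right)}\right) = \left(\frac{3 + 158}{183 + 158} - -39700\right) \left(13597 - \left(\frac{19}{3} + \frac{-102 + 42}{9}\right)\right) = \left(\frac{1}{341} \cdot 161 + 39700\right) \left(13597 - - \frac{1}{3}\right) = \left(\frac{1}{341} \cdot 161 + 39700\right) \left(13597 + \left(\frac{20}{3} - \frac{19}{3}\right)\right) = \left(\frac{161}{341} + 39700\right) \left(13597 + \frac{1}{3}\right) = \frac{13537861}{341} \cdot \frac{40792}{3} = \frac{552236425912}{1023}$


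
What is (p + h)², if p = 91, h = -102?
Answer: 121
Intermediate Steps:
(p + h)² = (91 - 102)² = (-11)² = 121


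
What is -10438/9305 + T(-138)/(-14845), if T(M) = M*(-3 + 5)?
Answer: -30476786/27626545 ≈ -1.1032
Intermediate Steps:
T(M) = 2*M (T(M) = M*2 = 2*M)
-10438/9305 + T(-138)/(-14845) = -10438/9305 + (2*(-138))/(-14845) = -10438*1/9305 - 276*(-1/14845) = -10438/9305 + 276/14845 = -30476786/27626545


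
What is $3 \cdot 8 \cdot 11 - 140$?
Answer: $124$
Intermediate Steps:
$3 \cdot 8 \cdot 11 - 140 = 24 \cdot 11 - 140 = 264 - 140 = 124$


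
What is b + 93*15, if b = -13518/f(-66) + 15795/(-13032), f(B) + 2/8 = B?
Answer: 613120581/383720 ≈ 1597.8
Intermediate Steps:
f(B) = -¼ + B
b = 77831181/383720 (b = -13518/(-¼ - 66) + 15795/(-13032) = -13518/(-265/4) + 15795*(-1/13032) = -13518*(-4/265) - 1755/1448 = 54072/265 - 1755/1448 = 77831181/383720 ≈ 202.83)
b + 93*15 = 77831181/383720 + 93*15 = 77831181/383720 + 1395 = 613120581/383720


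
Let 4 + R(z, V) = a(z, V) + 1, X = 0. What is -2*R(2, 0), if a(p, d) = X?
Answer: 6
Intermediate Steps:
a(p, d) = 0
R(z, V) = -3 (R(z, V) = -4 + (0 + 1) = -4 + 1 = -3)
-2*R(2, 0) = -2*(-3) = 6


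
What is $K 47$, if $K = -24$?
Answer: $-1128$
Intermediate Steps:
$K 47 = \left(-24\right) 47 = -1128$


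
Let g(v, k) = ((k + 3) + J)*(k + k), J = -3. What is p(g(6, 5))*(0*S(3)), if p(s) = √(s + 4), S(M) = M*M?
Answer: 0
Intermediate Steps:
S(M) = M²
g(v, k) = 2*k² (g(v, k) = ((k + 3) - 3)*(k + k) = ((3 + k) - 3)*(2*k) = k*(2*k) = 2*k²)
p(s) = √(4 + s)
p(g(6, 5))*(0*S(3)) = √(4 + 2*5²)*(0*3²) = √(4 + 2*25)*(0*9) = √(4 + 50)*0 = √54*0 = (3*√6)*0 = 0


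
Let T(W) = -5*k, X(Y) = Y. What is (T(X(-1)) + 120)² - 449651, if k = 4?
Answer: -439651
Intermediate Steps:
T(W) = -20 (T(W) = -5*4 = -20)
(T(X(-1)) + 120)² - 449651 = (-20 + 120)² - 449651 = 100² - 449651 = 10000 - 449651 = -439651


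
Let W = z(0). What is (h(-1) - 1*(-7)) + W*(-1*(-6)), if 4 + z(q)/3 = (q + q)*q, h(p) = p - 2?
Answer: -68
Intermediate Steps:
h(p) = -2 + p
z(q) = -12 + 6*q² (z(q) = -12 + 3*((q + q)*q) = -12 + 3*((2*q)*q) = -12 + 3*(2*q²) = -12 + 6*q²)
W = -12 (W = -12 + 6*0² = -12 + 6*0 = -12 + 0 = -12)
(h(-1) - 1*(-7)) + W*(-1*(-6)) = ((-2 - 1) - 1*(-7)) - (-12)*(-6) = (-3 + 7) - 12*6 = 4 - 72 = -68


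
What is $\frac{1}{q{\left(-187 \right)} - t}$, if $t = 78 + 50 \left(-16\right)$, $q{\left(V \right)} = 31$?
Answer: $\frac{1}{753} \approx 0.001328$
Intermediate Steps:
$t = -722$ ($t = 78 - 800 = -722$)
$\frac{1}{q{\left(-187 \right)} - t} = \frac{1}{31 - -722} = \frac{1}{31 + 722} = \frac{1}{753}$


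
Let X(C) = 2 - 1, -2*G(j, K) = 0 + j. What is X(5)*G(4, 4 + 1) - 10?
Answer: -12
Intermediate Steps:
G(j, K) = -j/2 (G(j, K) = -(0 + j)/2 = -j/2)
X(C) = 1
X(5)*G(4, 4 + 1) - 10 = 1*(-½*4) - 10 = 1*(-2) - 10 = -2 - 10 = -12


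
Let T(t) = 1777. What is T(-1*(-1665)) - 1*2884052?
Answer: -2882275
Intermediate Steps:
T(-1*(-1665)) - 1*2884052 = 1777 - 1*2884052 = 1777 - 2884052 = -2882275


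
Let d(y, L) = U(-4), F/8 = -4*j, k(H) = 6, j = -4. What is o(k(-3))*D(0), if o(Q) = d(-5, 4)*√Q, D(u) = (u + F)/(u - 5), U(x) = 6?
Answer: -768*√6/5 ≈ -376.24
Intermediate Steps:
F = 128 (F = 8*(-4*(-4)) = 8*16 = 128)
d(y, L) = 6
D(u) = (128 + u)/(-5 + u) (D(u) = (u + 128)/(u - 5) = (128 + u)/(-5 + u))
o(Q) = 6*√Q
o(k(-3))*D(0) = (6*√6)*((128 + 0)/(-5 + 0)) = (6*√6)*(128/(-5)) = (6*√6)*(-⅕*128) = (6*√6)*(-128/5) = -768*√6/5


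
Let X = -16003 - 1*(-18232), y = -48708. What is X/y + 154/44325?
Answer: -1127153/26654100 ≈ -0.042288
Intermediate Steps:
X = 2229 (X = -16003 + 18232 = 2229)
X/y + 154/44325 = 2229/(-48708) + 154/44325 = 2229*(-1/48708) + 154*(1/44325) = -743/16236 + 154/44325 = -1127153/26654100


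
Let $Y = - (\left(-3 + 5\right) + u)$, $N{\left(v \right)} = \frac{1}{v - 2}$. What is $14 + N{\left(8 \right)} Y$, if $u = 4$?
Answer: $13$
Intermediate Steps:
$N{\left(v \right)} = \frac{1}{-2 + v}$
$Y = -6$ ($Y = - (\left(-3 + 5\right) + 4) = - (2 + 4) = \left(-1\right) 6 = -6$)
$14 + N{\left(8 \right)} Y = 14 + \frac{1}{-2 + 8} \left(-6\right) = 14 + \frac{1}{6} \left(-6\right) = 14 - 1 = 13$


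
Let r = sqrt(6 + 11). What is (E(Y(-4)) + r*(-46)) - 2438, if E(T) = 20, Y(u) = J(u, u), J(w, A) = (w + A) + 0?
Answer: -2418 - 46*sqrt(17) ≈ -2607.7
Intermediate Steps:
r = sqrt(17) ≈ 4.1231
J(w, A) = A + w (J(w, A) = (A + w) + 0 = A + w)
Y(u) = 2*u (Y(u) = u + u = 2*u)
(E(Y(-4)) + r*(-46)) - 2438 = (20 + sqrt(17)*(-46)) - 2438 = (20 - 46*sqrt(17)) - 2438 = -2418 - 46*sqrt(17)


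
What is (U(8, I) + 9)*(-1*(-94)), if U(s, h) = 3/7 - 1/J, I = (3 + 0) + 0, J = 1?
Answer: 5546/7 ≈ 792.29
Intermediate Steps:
I = 3 (I = 3 + 0 = 3)
U(s, h) = -4/7 (U(s, h) = 3/7 - 1/1 = 3*(⅐) - 1*1 = 3/7 - 1 = -4/7)
(U(8, I) + 9)*(-1*(-94)) = (-4/7 + 9)*(-1*(-94)) = (59/7)*94 = 5546/7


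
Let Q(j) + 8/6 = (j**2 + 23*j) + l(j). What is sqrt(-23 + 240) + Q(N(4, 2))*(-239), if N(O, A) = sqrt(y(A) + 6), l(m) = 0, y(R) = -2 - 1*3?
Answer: -16252/3 + sqrt(217) ≈ -5402.6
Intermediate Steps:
y(R) = -5 (y(R) = -2 - 3 = -5)
N(O, A) = 1 (N(O, A) = sqrt(-5 + 6) = sqrt(1) = 1)
Q(j) = -4/3 + j**2 + 23*j (Q(j) = -4/3 + ((j**2 + 23*j) + 0) = -4/3 + (j**2 + 23*j) = -4/3 + j**2 + 23*j)
sqrt(-23 + 240) + Q(N(4, 2))*(-239) = sqrt(-23 + 240) + (-4/3 + 1**2 + 23*1)*(-239) = sqrt(217) + (-4/3 + 1 + 23)*(-239) = sqrt(217) + (68/3)*(-239) = sqrt(217) - 16252/3 = -16252/3 + sqrt(217)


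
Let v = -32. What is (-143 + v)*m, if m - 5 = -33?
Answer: 4900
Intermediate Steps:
m = -28 (m = 5 - 33 = -28)
(-143 + v)*m = (-143 - 32)*(-28) = -175*(-28) = 4900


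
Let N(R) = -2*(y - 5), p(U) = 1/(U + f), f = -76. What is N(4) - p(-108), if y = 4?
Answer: 369/184 ≈ 2.0054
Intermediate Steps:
p(U) = 1/(-76 + U) (p(U) = 1/(U - 76) = 1/(-76 + U))
N(R) = 2 (N(R) = -2*(4 - 5) = -2*(-1) = 2)
N(4) - p(-108) = 2 - 1/(-76 - 108) = 2 - 1/(-184) = 2 - 1*(-1/184) = 2 + 1/184 = 369/184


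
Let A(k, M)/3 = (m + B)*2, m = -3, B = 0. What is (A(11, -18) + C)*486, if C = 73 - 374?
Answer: -155034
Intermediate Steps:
A(k, M) = -18 (A(k, M) = 3*((-3 + 0)*2) = 3*(-3*2) = 3*(-6) = -18)
C = -301
(A(11, -18) + C)*486 = (-18 - 301)*486 = -319*486 = -155034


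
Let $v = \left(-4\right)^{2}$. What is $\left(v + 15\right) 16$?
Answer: $496$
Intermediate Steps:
$v = 16$
$\left(v + 15\right) 16 = \left(16 + 15\right) 16 = 31 \cdot 16 = 496$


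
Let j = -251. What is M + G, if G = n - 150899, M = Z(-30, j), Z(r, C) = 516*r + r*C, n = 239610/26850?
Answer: -142161868/895 ≈ -1.5884e+5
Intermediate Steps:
n = 7987/895 (n = 239610*(1/26850) = 7987/895 ≈ 8.9240)
Z(r, C) = 516*r + C*r
M = -7950 (M = -30*(516 - 251) = -30*265 = -7950)
G = -135046618/895 (G = 7987/895 - 150899 = -135046618/895 ≈ -1.5089e+5)
M + G = -7950 - 135046618/895 = -142161868/895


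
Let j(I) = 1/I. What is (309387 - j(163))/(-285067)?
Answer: -50430080/46465921 ≈ -1.0853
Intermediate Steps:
(309387 - j(163))/(-285067) = (309387 - 1/163)/(-285067) = (309387 - 1*1/163)*(-1/285067) = (309387 - 1/163)*(-1/285067) = (50430080/163)*(-1/285067) = -50430080/46465921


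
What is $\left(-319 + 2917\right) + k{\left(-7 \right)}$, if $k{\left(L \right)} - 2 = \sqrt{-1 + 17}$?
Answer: $2604$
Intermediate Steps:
$k{\left(L \right)} = 6$ ($k{\left(L \right)} = 2 + \sqrt{-1 + 17} = 2 + \sqrt{16} = 2 + 4 = 6$)
$\left(-319 + 2917\right) + k{\left(-7 \right)} = \left(-319 + 2917\right) + 6 = 2598 + 6 = 2604$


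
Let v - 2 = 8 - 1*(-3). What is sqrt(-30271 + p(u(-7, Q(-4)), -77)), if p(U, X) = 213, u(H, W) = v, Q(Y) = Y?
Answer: I*sqrt(30058) ≈ 173.37*I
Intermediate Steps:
v = 13 (v = 2 + (8 - 1*(-3)) = 2 + (8 + 3) = 2 + 11 = 13)
u(H, W) = 13
sqrt(-30271 + p(u(-7, Q(-4)), -77)) = sqrt(-30271 + 213) = sqrt(-30058) = I*sqrt(30058)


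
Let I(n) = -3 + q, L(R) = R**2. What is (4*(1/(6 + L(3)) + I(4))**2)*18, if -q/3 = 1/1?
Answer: 63368/25 ≈ 2534.7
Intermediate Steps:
q = -3 (q = -3/1 = -3*1 = -3)
I(n) = -6 (I(n) = -3 - 3 = -6)
(4*(1/(6 + L(3)) + I(4))**2)*18 = (4*(1/(6 + 3**2) - 6)**2)*18 = (4*(1/(6 + 9) - 6)**2)*18 = (4*(1/15 - 6)**2)*18 = (4*(-89/15)**2)*18 = (4*(7921/225))*18 = (31684/225)*18 = 63368/25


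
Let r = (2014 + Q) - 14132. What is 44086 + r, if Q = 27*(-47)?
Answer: 30699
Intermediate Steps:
Q = -1269
r = -13387 (r = (2014 - 1269) - 14132 = 745 - 14132 = -13387)
44086 + r = 44086 - 13387 = 30699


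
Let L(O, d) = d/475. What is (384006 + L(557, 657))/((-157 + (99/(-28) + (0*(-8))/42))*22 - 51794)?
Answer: -851216366/122638825 ≈ -6.9408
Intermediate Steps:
L(O, d) = d/475 (L(O, d) = d*(1/475) = d/475)
(384006 + L(557, 657))/((-157 + (99/(-28) + (0*(-8))/42))*22 - 51794) = (384006 + (1/475)*657)/((-157 + (99/(-28) + (0*(-8))/42))*22 - 51794) = (384006 + 657/475)/((-157 + (99*(-1/28) + 0*(1/42)))*22 - 51794) = 182403507/(475*((-157 + (-99/28 + 0))*22 - 51794)) = 182403507/(475*((-157 - 99/28)*22 - 51794)) = 182403507/(475*(-4495/28*22 - 51794)) = 182403507/(475*(-49445/14 - 51794)) = 182403507/(475*(-774561/14)) = (182403507/475)*(-14/774561) = -851216366/122638825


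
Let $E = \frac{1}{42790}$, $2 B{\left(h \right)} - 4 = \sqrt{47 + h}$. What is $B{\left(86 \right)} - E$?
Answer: $\frac{85579}{42790} + \frac{\sqrt{133}}{2} \approx 7.7663$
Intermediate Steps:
$B{\left(h \right)} = 2 + \frac{\sqrt{47 + h}}{2}$
$E = \frac{1}{42790} \approx 2.337 \cdot 10^{-5}$
$B{\left(86 \right)} - E = \left(2 + \frac{\sqrt{47 + 86}}{2}\right) - \frac{1}{42790} = \left(2 + \frac{\sqrt{133}}{2}\right) - \frac{1}{42790} = \frac{85579}{42790} + \frac{\sqrt{133}}{2}$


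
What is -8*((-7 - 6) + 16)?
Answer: -24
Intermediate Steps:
-8*((-7 - 6) + 16) = -8*(-13 + 16) = -8*3 = -24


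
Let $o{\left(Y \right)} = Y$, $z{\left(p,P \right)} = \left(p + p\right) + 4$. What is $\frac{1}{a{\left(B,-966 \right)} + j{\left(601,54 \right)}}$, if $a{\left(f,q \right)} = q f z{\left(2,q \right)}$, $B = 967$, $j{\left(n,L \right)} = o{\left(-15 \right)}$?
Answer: $- \frac{1}{7472991} \approx -1.3382 \cdot 10^{-7}$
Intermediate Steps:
$z{\left(p,P \right)} = 4 + 2 p$ ($z{\left(p,P \right)} = 2 p + 4 = 4 + 2 p$)
$j{\left(n,L \right)} = -15$
$a{\left(f,q \right)} = 8 f q$ ($a{\left(f,q \right)} = q f \left(4 + 2 \cdot 2\right) = f q \left(4 + 4\right) = f q 8 = 8 f q$)
$\frac{1}{a{\left(B,-966 \right)} + j{\left(601,54 \right)}} = \frac{1}{8 \cdot 967 \left(-966\right) - 15} = \frac{1}{-7472976 - 15} = \frac{1}{-7472991} = - \frac{1}{7472991}$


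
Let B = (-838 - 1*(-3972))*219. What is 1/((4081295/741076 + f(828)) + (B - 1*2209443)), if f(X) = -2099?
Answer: -39004/59488529979 ≈ -6.5566e-7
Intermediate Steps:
B = 686346 (B = (-838 + 3972)*219 = 3134*219 = 686346)
1/((4081295/741076 + f(828)) + (B - 1*2209443)) = 1/((4081295/741076 - 2099) + (686346 - 1*2209443)) = 1/((4081295*(1/741076) - 2099) + (686346 - 2209443)) = 1/((214805/39004 - 2099) - 1523097) = 1/(-81654591/39004 - 1523097) = 1/(-59488529979/39004) = -39004/59488529979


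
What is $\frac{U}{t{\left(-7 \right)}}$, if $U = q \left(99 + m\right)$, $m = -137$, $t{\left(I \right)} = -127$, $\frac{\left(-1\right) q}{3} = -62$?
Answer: $\frac{7068}{127} \approx 55.654$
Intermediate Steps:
$q = 186$ ($q = \left(-3\right) \left(-62\right) = 186$)
$U = -7068$ ($U = 186 \left(99 - 137\right) = 186 \left(-38\right) = -7068$)
$\frac{U}{t{\left(-7 \right)}} = - \frac{7068}{-127} = \left(-7068\right) \left(- \frac{1}{127}\right) = \frac{7068}{127}$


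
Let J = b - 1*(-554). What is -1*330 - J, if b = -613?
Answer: -271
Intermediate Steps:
J = -59 (J = -613 - 1*(-554) = -613 + 554 = -59)
-1*330 - J = -1*330 - 1*(-59) = -330 + 59 = -271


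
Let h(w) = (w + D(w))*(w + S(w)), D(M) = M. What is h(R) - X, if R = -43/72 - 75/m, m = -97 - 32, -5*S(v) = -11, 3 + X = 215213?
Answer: -5157087495139/23963040 ≈ -2.1521e+5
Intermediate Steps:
X = 215210 (X = -3 + 215213 = 215210)
S(v) = 11/5 (S(v) = -⅕*(-11) = 11/5)
m = -129
R = -49/3096 (R = -43/72 - 75/(-129) = -43*1/72 - 75*(-1/129) = -43/72 + 25/43 = -49/3096 ≈ -0.015827)
h(w) = 2*w*(11/5 + w) (h(w) = (w + w)*(w + 11/5) = (2*w)*(11/5 + w) = 2*w*(11/5 + w))
h(R) - X = (⅖)*(-49/3096)*(11 + 5*(-49/3096)) - 1*215210 = (⅖)*(-49/3096)*(11 - 245/3096) - 215210 = (⅖)*(-49/3096)*(33811/3096) - 215210 = -1656739/23963040 - 215210 = -5157087495139/23963040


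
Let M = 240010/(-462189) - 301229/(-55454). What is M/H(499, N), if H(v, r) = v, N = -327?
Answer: 17987887963/1827069167742 ≈ 0.0098452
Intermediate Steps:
M = 17987887963/3661461258 (M = 240010*(-1/462189) - 301229*(-1/55454) = -240010/462189 + 301229/55454 = 17987887963/3661461258 ≈ 4.9128)
M/H(499, N) = (17987887963/3661461258)/499 = (17987887963/3661461258)*(1/499) = 17987887963/1827069167742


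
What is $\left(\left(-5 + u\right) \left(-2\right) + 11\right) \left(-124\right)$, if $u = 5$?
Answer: $-1364$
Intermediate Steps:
$\left(\left(-5 + u\right) \left(-2\right) + 11\right) \left(-124\right) = \left(\left(-5 + 5\right) \left(-2\right) + 11\right) \left(-124\right) = \left(0 \left(-2\right) + 11\right) \left(-124\right) = \left(0 + 11\right) \left(-124\right) = 11 \left(-124\right) = -1364$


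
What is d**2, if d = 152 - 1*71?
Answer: 6561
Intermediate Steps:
d = 81 (d = 152 - 71 = 81)
d**2 = 81**2 = 6561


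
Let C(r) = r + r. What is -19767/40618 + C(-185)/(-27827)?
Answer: -535027649/1130277086 ≈ -0.47336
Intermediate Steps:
C(r) = 2*r
-19767/40618 + C(-185)/(-27827) = -19767/40618 + (2*(-185))/(-27827) = -19767*1/40618 - 370*(-1/27827) = -19767/40618 + 370/27827 = -535027649/1130277086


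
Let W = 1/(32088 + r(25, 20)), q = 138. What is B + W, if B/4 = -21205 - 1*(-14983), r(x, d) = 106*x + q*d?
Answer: -933250223/37498 ≈ -24888.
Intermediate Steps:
r(x, d) = 106*x + 138*d
B = -24888 (B = 4*(-21205 - 1*(-14983)) = 4*(-21205 + 14983) = 4*(-6222) = -24888)
W = 1/37498 (W = 1/(32088 + (106*25 + 138*20)) = 1/(32088 + (2650 + 2760)) = 1/(32088 + 5410) = 1/37498 ≈ 2.6668e-5)
B + W = -24888 + 1/37498 = -933250223/37498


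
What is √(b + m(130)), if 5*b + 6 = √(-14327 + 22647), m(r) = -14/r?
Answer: √(-5525 + 6760*√130)/65 ≈ 4.1152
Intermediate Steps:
b = -6/5 + 8*√130/5 (b = -6/5 + √(-14327 + 22647)/5 = -6/5 + √8320/5 = -6/5 + (8*√130)/5 = -6/5 + 8*√130/5 ≈ 17.043)
√(b + m(130)) = √((-6/5 + 8*√130/5) - 14/130) = √((-6/5 + 8*√130/5) - 14*1/130) = √((-6/5 + 8*√130/5) - 7/65) = √(-17/13 + 8*√130/5)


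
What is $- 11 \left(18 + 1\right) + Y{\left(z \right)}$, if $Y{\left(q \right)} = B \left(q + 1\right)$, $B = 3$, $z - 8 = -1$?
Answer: $-185$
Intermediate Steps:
$z = 7$ ($z = 8 - 1 = 7$)
$Y{\left(q \right)} = 3 + 3 q$ ($Y{\left(q \right)} = 3 \left(q + 1\right) = 3 \left(1 + q\right) = 3 + 3 q$)
$- 11 \left(18 + 1\right) + Y{\left(z \right)} = - 11 \left(18 + 1\right) + \left(3 + 3 \cdot 7\right) = \left(-11\right) 19 + \left(3 + 21\right) = -209 + 24 = -185$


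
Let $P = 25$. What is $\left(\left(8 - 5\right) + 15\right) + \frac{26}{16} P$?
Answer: $\frac{469}{8} \approx 58.625$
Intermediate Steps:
$\left(\left(8 - 5\right) + 15\right) + \frac{26}{16} P = \left(\left(8 - 5\right) + 15\right) + \frac{26}{16} \cdot 25 = \left(3 + 15\right) + 26 \cdot \frac{1}{16} \cdot 25 = 18 + \frac{13}{8} \cdot 25 = 18 + \frac{325}{8} = \frac{469}{8}$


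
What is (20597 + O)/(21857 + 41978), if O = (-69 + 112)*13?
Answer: 21156/63835 ≈ 0.33142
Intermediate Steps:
O = 559 (O = 43*13 = 559)
(20597 + O)/(21857 + 41978) = (20597 + 559)/(21857 + 41978) = 21156/63835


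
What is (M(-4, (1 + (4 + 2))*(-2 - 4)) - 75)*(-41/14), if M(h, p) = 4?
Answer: 2911/14 ≈ 207.93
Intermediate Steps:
(M(-4, (1 + (4 + 2))*(-2 - 4)) - 75)*(-41/14) = (4 - 75)*(-41/14) = -(-2911)/14 = -71*(-41/14) = 2911/14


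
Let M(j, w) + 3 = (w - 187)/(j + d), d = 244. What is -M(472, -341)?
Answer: 669/179 ≈ 3.7374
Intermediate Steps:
M(j, w) = -3 + (-187 + w)/(244 + j) (M(j, w) = -3 + (w - 187)/(j + 244) = -3 + (-187 + w)/(244 + j))
-M(472, -341) = -(-919 - 341 - 3*472)/(244 + 472) = -(-919 - 341 - 1416)/716 = -(-2676)/716 = -1*(-669/179) = 669/179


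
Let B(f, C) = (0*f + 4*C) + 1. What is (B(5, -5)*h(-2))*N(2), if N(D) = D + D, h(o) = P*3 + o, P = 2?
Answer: -304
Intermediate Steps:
h(o) = 6 + o (h(o) = 2*3 + o = 6 + o)
N(D) = 2*D
B(f, C) = 1 + 4*C (B(f, C) = (0 + 4*C) + 1 = 4*C + 1 = 1 + 4*C)
(B(5, -5)*h(-2))*N(2) = ((1 + 4*(-5))*(6 - 2))*(2*2) = ((1 - 20)*4)*4 = -19*4*4 = -76*4 = -304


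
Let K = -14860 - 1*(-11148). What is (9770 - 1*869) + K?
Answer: 5189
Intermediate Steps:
K = -3712 (K = -14860 + 11148 = -3712)
(9770 - 1*869) + K = (9770 - 1*869) - 3712 = (9770 - 869) - 3712 = 8901 - 3712 = 5189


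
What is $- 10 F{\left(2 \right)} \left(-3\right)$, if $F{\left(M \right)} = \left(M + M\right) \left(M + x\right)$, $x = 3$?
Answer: $600$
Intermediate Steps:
$F{\left(M \right)} = 2 M \left(3 + M\right)$ ($F{\left(M \right)} = \left(M + M\right) \left(M + 3\right) = 2 M \left(3 + M\right)$)
$- 10 F{\left(2 \right)} \left(-3\right) = - 10 \cdot 2 \cdot 2 \left(3 + 2\right) \left(-3\right) = - 10 \cdot 2 \cdot 2 \cdot 5 \left(-3\right) = \left(-10\right) 20 \left(-3\right) = \left(-200\right) \left(-3\right) = 600$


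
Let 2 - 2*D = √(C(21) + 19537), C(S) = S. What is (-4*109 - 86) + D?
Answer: -521 - √19558/2 ≈ -590.92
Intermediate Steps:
D = 1 - √19558/2 (D = 1 - √(21 + 19537)/2 = 1 - √19558/2 ≈ -68.925)
(-4*109 - 86) + D = (-4*109 - 86) + (1 - √19558/2) = (-436 - 86) + (1 - √19558/2) = -522 + (1 - √19558/2) = -521 - √19558/2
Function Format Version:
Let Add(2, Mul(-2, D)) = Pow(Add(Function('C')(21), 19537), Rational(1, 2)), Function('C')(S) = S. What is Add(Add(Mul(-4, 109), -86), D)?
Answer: Add(-521, Mul(Rational(-1, 2), Pow(19558, Rational(1, 2)))) ≈ -590.92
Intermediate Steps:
D = Add(1, Mul(Rational(-1, 2), Pow(19558, Rational(1, 2)))) (D = Add(1, Mul(Rational(-1, 2), Pow(Add(21, 19537), Rational(1, 2)))) = Add(1, Mul(Rational(-1, 2), Pow(19558, Rational(1, 2)))) ≈ -68.925)
Add(Add(Mul(-4, 109), -86), D) = Add(Add(Mul(-4, 109), -86), Add(1, Mul(Rational(-1, 2), Pow(19558, Rational(1, 2))))) = Add(Add(-436, -86), Add(1, Mul(Rational(-1, 2), Pow(19558, Rational(1, 2))))) = Add(-522, Add(1, Mul(Rational(-1, 2), Pow(19558, Rational(1, 2))))) = Add(-521, Mul(Rational(-1, 2), Pow(19558, Rational(1, 2))))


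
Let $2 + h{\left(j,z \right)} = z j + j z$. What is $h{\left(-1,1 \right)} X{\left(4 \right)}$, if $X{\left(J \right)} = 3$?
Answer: $-12$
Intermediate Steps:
$h{\left(j,z \right)} = -2 + 2 j z$ ($h{\left(j,z \right)} = -2 + \left(z j + j z\right) = -2 + \left(j z + j z\right) = -2 + 2 j z$)
$h{\left(-1,1 \right)} X{\left(4 \right)} = \left(-2 + 2 \left(-1\right) 1\right) 3 = \left(-2 - 2\right) 3 = \left(-4\right) 3 = -12$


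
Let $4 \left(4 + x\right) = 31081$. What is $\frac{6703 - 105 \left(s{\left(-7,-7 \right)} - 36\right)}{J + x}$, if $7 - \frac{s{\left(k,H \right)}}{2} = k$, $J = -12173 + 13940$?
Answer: $\frac{1588}{2007} \approx 0.79123$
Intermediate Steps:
$J = 1767$
$s{\left(k,H \right)} = 14 - 2 k$
$x = \frac{31065}{4}$ ($x = -4 + \frac{1}{4} \cdot 31081 = -4 + \frac{31081}{4} = \frac{31065}{4} \approx 7766.3$)
$\frac{6703 - 105 \left(s{\left(-7,-7 \right)} - 36\right)}{J + x} = \frac{6703 - 105 \left(\left(14 - -14\right) - 36\right)}{1767 + \frac{31065}{4}} = \frac{6703 - 105 \left(\left(14 + 14\right) - 36\right)}{\frac{38133}{4}} = \left(6703 - 105 \left(28 - 36\right)\right) \frac{4}{38133} = \left(6703 - -840\right) \frac{4}{38133} = \left(6703 + 840\right) \frac{4}{38133} = 7543 \cdot \frac{4}{38133} = \frac{1588}{2007}$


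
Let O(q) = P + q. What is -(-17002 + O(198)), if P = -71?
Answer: 16875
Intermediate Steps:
O(q) = -71 + q
-(-17002 + O(198)) = -(-17002 + (-71 + 198)) = -(-17002 + 127) = -1*(-16875) = 16875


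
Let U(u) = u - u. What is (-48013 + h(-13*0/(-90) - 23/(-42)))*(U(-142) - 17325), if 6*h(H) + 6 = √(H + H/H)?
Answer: 831842550 - 275*√2730/4 ≈ 8.3184e+8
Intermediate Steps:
U(u) = 0
h(H) = -1 + √(1 + H)/6 (h(H) = -1 + √(H + H/H)/6 = -1 + √(H + 1)/6 = -1 + √(1 + H)/6)
(-48013 + h(-13*0/(-90) - 23/(-42)))*(U(-142) - 17325) = (-48013 + (-1 + √(1 + (-13*0/(-90) - 23/(-42)))/6))*(0 - 17325) = (-48013 + (-1 + √(1 + (0*(-1/90) - 23*(-1/42)))/6))*(-17325) = (-48013 + (-1 + √(1 + (0 + 23/42))/6))*(-17325) = (-48013 + (-1 + √(1 + 23/42)/6))*(-17325) = (-48013 + (-1 + √(65/42)/6))*(-17325) = (-48013 + (-1 + (√2730/42)/6))*(-17325) = (-48013 + (-1 + √2730/252))*(-17325) = (-48014 + √2730/252)*(-17325) = 831842550 - 275*√2730/4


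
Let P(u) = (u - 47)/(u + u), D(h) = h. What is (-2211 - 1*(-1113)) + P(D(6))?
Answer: -13217/12 ≈ -1101.4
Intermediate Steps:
P(u) = (-47 + u)/(2*u) (P(u) = (-47 + u)/((2*u)) = (-47 + u)*(1/(2*u)) = (-47 + u)/(2*u))
(-2211 - 1*(-1113)) + P(D(6)) = (-2211 - 1*(-1113)) + (1/2)*(-47 + 6)/6 = (-2211 + 1113) + (1/2)*(1/6)*(-41) = -1098 - 41/12 = -13217/12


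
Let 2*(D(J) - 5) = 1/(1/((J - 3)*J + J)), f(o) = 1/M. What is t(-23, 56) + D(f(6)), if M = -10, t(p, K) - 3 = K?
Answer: 12821/200 ≈ 64.105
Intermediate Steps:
t(p, K) = 3 + K
f(o) = -⅒ (f(o) = 1/(-10) = -⅒)
D(J) = 5 + J/2 + J*(-3 + J)/2 (D(J) = 5 + 1/(2*(1/((J - 3)*J + J))) = 5 + 1/(2*(1/((-3 + J)*J + J))) = 5 + 1/(2*(1/(J*(-3 + J) + J))) = 5 + 1/(2*(1/(J + J*(-3 + J)))) = 5 + (J + J*(-3 + J))/2 = 5 + (J/2 + J*(-3 + J)/2) = 5 + J/2 + J*(-3 + J)/2)
t(-23, 56) + D(f(6)) = (3 + 56) + (5 + (-⅒)²/2 - 1*(-⅒)) = 59 + (5 + (½)*(1/100) + ⅒) = 59 + (5 + 1/200 + ⅒) = 59 + 1021/200 = 12821/200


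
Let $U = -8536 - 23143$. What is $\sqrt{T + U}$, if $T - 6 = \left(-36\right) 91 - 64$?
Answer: $i \sqrt{35013} \approx 187.12 i$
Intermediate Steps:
$T = -3334$ ($T = 6 - 3340 = -3334$)
$U = -31679$
$\sqrt{T + U} = \sqrt{-3334 - 31679} = \sqrt{-35013} = i \sqrt{35013}$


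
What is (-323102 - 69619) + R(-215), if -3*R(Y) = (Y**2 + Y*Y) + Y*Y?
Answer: -438946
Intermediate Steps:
R(Y) = -Y**2 (R(Y) = -((Y**2 + Y*Y) + Y*Y)/3 = -((Y**2 + Y**2) + Y**2)/3 = -(2*Y**2 + Y**2)/3 = -Y**2)
(-323102 - 69619) + R(-215) = (-323102 - 69619) - 1*(-215)**2 = -392721 - 1*46225 = -392721 - 46225 = -438946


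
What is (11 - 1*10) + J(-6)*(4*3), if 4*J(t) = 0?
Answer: 1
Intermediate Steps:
J(t) = 0 (J(t) = (¼)*0 = 0)
(11 - 1*10) + J(-6)*(4*3) = (11 - 1*10) + 0*(4*3) = (11 - 10) + 0*12 = 1 + 0 = 1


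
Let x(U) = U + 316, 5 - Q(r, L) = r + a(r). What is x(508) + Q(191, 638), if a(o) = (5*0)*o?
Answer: 638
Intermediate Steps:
a(o) = 0 (a(o) = 0*o = 0)
Q(r, L) = 5 - r (Q(r, L) = 5 - (r + 0) = 5 - r)
x(U) = 316 + U
x(508) + Q(191, 638) = (316 + 508) + (5 - 1*191) = 824 + (5 - 191) = 824 - 186 = 638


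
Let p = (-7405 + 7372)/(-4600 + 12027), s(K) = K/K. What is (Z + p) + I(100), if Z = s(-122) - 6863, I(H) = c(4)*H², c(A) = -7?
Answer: -570854107/7427 ≈ -76862.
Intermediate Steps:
I(H) = -7*H²
s(K) = 1
p = -33/7427 ≈ -0.0044433
Z = -6862 (Z = 1 - 6863 = -6862)
(Z + p) + I(100) = (-6862 - 33/7427) - 7*100² = -50964107/7427 - 7*10000 = -50964107/7427 - 70000 = -570854107/7427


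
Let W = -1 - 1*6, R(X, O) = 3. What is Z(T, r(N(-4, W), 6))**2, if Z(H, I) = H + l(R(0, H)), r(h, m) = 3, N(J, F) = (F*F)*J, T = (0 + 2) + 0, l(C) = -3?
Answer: 1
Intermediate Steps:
W = -7 (W = -1 - 6 = -7)
T = 2 (T = 2 + 0 = 2)
N(J, F) = J*F**2 (N(J, F) = F**2*J = J*F**2)
Z(H, I) = -3 + H (Z(H, I) = H - 3 = -3 + H)
Z(T, r(N(-4, W), 6))**2 = (-3 + 2)**2 = (-1)**2 = 1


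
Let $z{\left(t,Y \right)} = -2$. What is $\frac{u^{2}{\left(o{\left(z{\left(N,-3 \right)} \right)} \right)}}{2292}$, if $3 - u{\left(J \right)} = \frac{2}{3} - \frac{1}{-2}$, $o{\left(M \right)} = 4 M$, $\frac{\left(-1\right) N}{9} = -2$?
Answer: $\frac{121}{82512} \approx 0.0014665$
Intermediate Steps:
$N = 18$ ($N = \left(-9\right) \left(-2\right) = 18$)
$u{\left(J \right)} = \frac{11}{6}$ ($u{\left(J \right)} = 3 - \left(\frac{2}{3} - \frac{1}{-2}\right) = 3 - \left(2 \cdot \frac{1}{3} - - \frac{1}{2}\right) = 3 - \left(\frac{2}{3} + \frac{1}{2}\right) = 3 - \frac{7}{6} = \frac{11}{6}$)
$\frac{u^{2}{\left(o{\left(z{\left(N,-3 \right)} \right)} \right)}}{2292} = \frac{\left(\frac{11}{6}\right)^{2}}{2292} = \frac{121}{36} \cdot \frac{1}{2292} = \frac{121}{82512}$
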